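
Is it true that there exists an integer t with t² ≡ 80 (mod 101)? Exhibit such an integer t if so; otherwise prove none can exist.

Take t = 79. Then 79² = 6241 = 61·101 + 80, so 79² ≡ 80 (mod 101).

t = 79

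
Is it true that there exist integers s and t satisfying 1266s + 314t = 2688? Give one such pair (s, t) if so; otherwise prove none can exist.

s = 49, t = -189

Since gcd(1266, 314) = 2 and 2688 = 2·1344, Bézout's identity guarantees a solution.
Dividing through by 2 reduces the equation to 633s + 157t = 1344.
Euclidean algorithm: 633 = 4·157 + 5, 157 = 31·5 + 2, 5 = 2·2 + 1, 2 = 2·1 + 0.
Working back up the chain: 1 = 5 − 2·2 = 5 − 2·(157 − 31·5) = −2·157 + 63·5 = −2·157 + 63·(633 − 4·157) = 63·633 − 254·157. So 633·63 + 157·(-254) = 1.
Scaling by 1344 gives the particular solution (s, t) = (84672, -341376).
The general solution is s = 84672 + 157k, t = -341376 − 633k; taking k = -539 gives the smaller pair s = 49, t = -189.
Check: 1266·49 + 314·(-189) = 62034 − 59346 = 2688. ✓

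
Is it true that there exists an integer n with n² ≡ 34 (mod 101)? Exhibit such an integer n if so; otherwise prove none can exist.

101 is prime, so by Euler's criterion 34 is a square mod 101 iff 34^((101−1)/2) = 34^50 ≡ 1 (mod 101).
Squaring successively (mod 101): 34^2 = 1156 ≡ 45; 34^4 ≡ 45² = 2025 ≡ 5; 34^8 ≡ 5² = 25 ≡ 25; 34^16 ≡ 25² = 625 ≡ 19; 34^32 ≡ 19² = 361 ≡ 58.
Since 50 = 32 + 16 + 2, 34^50 ≡ 58 · 19 · 45; multiplying out mod 101: 58·19 = 1102 ≡ 92, then 92·45 = 4140 ≡ 100. Thus 34^50 ≡ 100 ≡ −1 (mod 101).
The value −1 means 34 is a non-residue modulo 101, so n² ≡ 34 (mod 101) is impossible.

No such integer exists.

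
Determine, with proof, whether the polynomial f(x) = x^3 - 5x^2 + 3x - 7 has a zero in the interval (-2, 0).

f(-2) = -41 and f(0) = -7, both negative, so a sign-change argument is unavailable; we show f keeps this sign on the whole interval.
Substitute x = −u, where 0 < u < 2 on the interval. Expanding, f(−u) = -u^3 - 5u^2 - 3u - 7.
The nonzero coefficients here are all negative, so for u > 0 every term is negative (or zero), and the constant term -7 is strictly negative.
So f is strictly negative on (-2, 0); no root exists in the interval.

No.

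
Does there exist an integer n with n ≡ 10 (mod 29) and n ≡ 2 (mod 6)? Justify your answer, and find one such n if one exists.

The moduli 29 and 6 are coprime, so by the Chinese Remainder Theorem a unique solution modulo 174 exists.
Any solution of the first congruence is n = 10 + 29t; substituting into the second, 29t ≡ 2 − 10 ≡ 4 (mod 6).
29 ≡ 5 (mod 6), so this reads 5t ≡ 4 (mod 6). Invert 5 mod 6 by the Euclidean algorithm: 6 = 1·5 + 1, 5 = 5·1 + 0; back-substituting, 1 = 6 − 1·5. Hence 5·(-1) ≡ 1, so 5⁻¹ ≡ -1 ≡ 5 (mod 6).
Therefore t ≡ 5·4 = 20 ≡ 2 (mod 6).
Taking t = 2 gives n = 10 + 29·2 = 68.
Check: 68 mod 29 = 10, 68 mod 6 = 2. ✓

n = 68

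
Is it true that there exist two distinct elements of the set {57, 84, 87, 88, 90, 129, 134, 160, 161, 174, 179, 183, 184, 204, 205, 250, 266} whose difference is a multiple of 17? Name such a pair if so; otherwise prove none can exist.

Reduce each element modulo 17: 57↦6, 84↦16, 87↦2, 88↦3, 90↦5, 129↦10, 134↦15, 160↦7, 161↦8, 174↦4, 179↦9, 183↦13, 184↦14, 204↦0, 205↦1, 250↦12, 266↦11.
No residue repeats among the 17 elements, so no pair has difference ≡ 0 (mod 17).

No, no such pair exists.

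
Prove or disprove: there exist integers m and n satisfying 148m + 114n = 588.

m = 24, n = -26

Every value of 148m + 114n is a multiple of gcd(148, 114) = 2; since 2 ∣ 588, solutions exist.
Dividing through by 2 reduces the equation to 74m + 57n = 294.
Run the Euclidean algorithm on 74 and 57: 74 = 1·57 + 17, 57 = 3·17 + 6, 17 = 2·6 + 5, 6 = 1·5 + 1, 5 = 5·1 + 0.
Working back up the chain: 1 = 6 − 1·5 = 6 − (17 − 2·6) = −17 + 3·6 = −17 + 3·(57 − 3·17) = 3·57 − 10·17 = 3·57 − 10·(74 − 1·57) = −10·74 + 13·57. So 74·(-10) + 57·13 = 1.
Scaling by 294 gives the particular solution (m, n) = (-2940, 3822).
Shifting by a multiple of (57, −74) keeps it a solution: m = -2940 + 52·57 = 24, n = 3822 − 52·74 = -26.
Check: 148·24 + 114·(-26) = 3552 − 2964 = 588. ✓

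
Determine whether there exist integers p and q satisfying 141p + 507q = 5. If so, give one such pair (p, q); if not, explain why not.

Both 141 and 507 are divisible by gcd(141, 507) = 3, hence so is any combination 141p + 507q.
But 5 = 3·1 + 2, so 3 ∤ 5.
Hence no integers p, q satisfy the equation.

No such integers exist.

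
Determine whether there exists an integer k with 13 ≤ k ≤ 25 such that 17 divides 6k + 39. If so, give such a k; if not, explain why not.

k = 19

Scanning upward from k = 13 gives 117, 123, 129, 135, 141, 147, none divisible by 17. k = 19 works, since 6·19 + 39 = 153 = 9·17.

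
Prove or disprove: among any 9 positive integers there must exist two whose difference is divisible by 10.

No, the set {41, 42, 43, 44, 45, 46, 47, 48, 49} is a counterexample.

Try 9 consecutive integers, 41, 42, …, 49. Their remainders mod 10 are 1, 2, 3, 4, 5, 6, 7, 8, 9 — pairwise different, as any 9 ≤ 10 consecutive integers have distinct residues.
The differences between them range over 1, …, 8, none of which is divisible by 10.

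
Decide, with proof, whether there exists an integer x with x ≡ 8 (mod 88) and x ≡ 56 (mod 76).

Here gcd(88, 76) = 4, and both 8 and 56 leave remainder 0 mod 4, so the system is consistent.
List candidates x ≡ 8 (mod 88): 8, 96, 184, 272, 360. Modulo 76 these are 8, 20, 32, 44, 56; 360 gives 56 as required.
Indeed 360 ≡ 8 (mod 88) and 360 ≡ 56 (mod 76).

x = 360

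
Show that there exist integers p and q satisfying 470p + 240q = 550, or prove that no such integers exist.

Every value of 470p + 240q is a multiple of gcd(470, 240) = 10; since 10 ∣ 550, solutions exist.
Dividing through by 10 reduces the equation to 47p + 24q = 55.
Dividing repeatedly: 47 = 1·24 + 23, 24 = 1·23 + 1, 23 = 23·1 + 0.
Working back up the chain: 1 = 24 − 1·23 = 24 − (47 − 1·24) = −47 + 2·24. So 47·(-1) + 24·2 = 1.
Multiplying through by 55: p = (-1)·55 = -55, q = 2·55 = 110 is a solution.
Shifting by a multiple of (24, −47) keeps it a solution: p = -55 + 3·24 = 17, q = 110 − 3·47 = -31.
Indeed 470·17 + 240·(-31) = 7990 − 7440 = 550.

p = 17, q = -31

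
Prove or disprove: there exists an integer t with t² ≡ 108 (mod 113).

113 is prime, so by Euler's criterion 108 is a square mod 113 iff 108^((113−1)/2) = 108^56 ≡ 1 (mod 113).
Squaring successively (mod 113): 108^2 = 11664 ≡ 25; 108^4 ≡ 25² = 625 ≡ 60; 108^8 ≡ 60² = 3600 ≡ 97; 108^16 ≡ 97² = 9409 ≡ 30; 108^32 ≡ 30² = 900 ≡ 109.
Since 56 = 32 + 16 + 8, 108^56 ≡ 109 · 30 · 97; multiplying out mod 113: 109·30 = 3270 ≡ 106, then 106·97 = 10282 ≡ 112. Thus 108^56 ≡ 112 ≡ −1 (mod 113).
By Euler's criterion 108 is a quadratic non-residue mod 113: no t satisfies t² ≡ 108 (mod 113).

There is no such integer.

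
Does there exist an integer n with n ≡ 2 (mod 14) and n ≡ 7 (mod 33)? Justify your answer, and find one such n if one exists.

n = 436

gcd(14, 33) = 1, so the Chinese Remainder Theorem guarantees exactly one residue class mod 462 satisfying both.
Any solution of the first congruence is n = 2 + 14t; substituting into the second, 14t ≡ 7 − 2 ≡ 5 (mod 33).
Note 14·26 = 364 ≡ 1 (mod 33) (as 364 − 1 = 11·33), so 14⁻¹ ≡ 26.
Multiplying by 26: t ≡ 26·5 = 130 ≡ 31 (mod 33).
Taking t = 31 gives n = 2 + 14·31 = 436.
Check: 436 mod 14 = 2, 436 mod 33 = 7. ✓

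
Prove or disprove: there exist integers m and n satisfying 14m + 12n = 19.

Both 14 and 12 are divisible by gcd(14, 12) = 2, hence so is any combination 14m + 12n.
But 19 is not a multiple of 2 (it leaves remainder 1).
So the equation is unsolvable over ℤ.

No such integers exist.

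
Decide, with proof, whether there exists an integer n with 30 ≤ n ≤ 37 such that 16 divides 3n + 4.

n = 36

For n = 30, 31, …, 35 the values 94, 97, 100, 103, 106, 109 are not multiples of 16. Try n = 36: 3·36 + 4 = 112 = 7·16, which is divisible by 16.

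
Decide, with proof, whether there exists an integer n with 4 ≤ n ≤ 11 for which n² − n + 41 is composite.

There is no such integer n in that range.

The values for n = 4, 5, …, 11 are 53, 61, 71, 83, 97, 113, 131, 151, and each of these is prime.
So no value in the range makes the expression composite.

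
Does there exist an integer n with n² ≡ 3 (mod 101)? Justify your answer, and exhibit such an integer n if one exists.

No such integer exists.

101 is prime, so by Euler's criterion 3 is a square mod 101 iff 3^((101−1)/2) = 3^50 ≡ 1 (mod 101).
Squaring successively (mod 101): 3^2 = 9 ≡ 9; 3^4 ≡ 9² = 81 ≡ 81; 3^8 ≡ 81² = 6561 ≡ 97; 3^16 ≡ 97² = 9409 ≡ 16; 3^32 ≡ 16² = 256 ≡ 54.
Since 50 = 32 + 16 + 2, 3^50 ≡ 54 · 16 · 9; multiplying out mod 101: 54·16 = 864 ≡ 56, then 56·9 = 504 ≡ 100. Thus 3^50 ≡ 100 ≡ −1 (mod 101).
By Euler's criterion 3 is a quadratic non-residue mod 101: no n satisfies n² ≡ 3 (mod 101).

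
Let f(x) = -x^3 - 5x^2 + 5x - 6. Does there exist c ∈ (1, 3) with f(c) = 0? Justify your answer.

f has no root in that interval.

f(1) = -7 and f(3) = -63, both negative, so a sign-change argument is unavailable; we show f keeps this sign on the whole interval.
Shift to the endpoint 1: with x = 1 + u (0 < u < 2), one computes f(1 + u) = -u^3 - 8u^2 - 8u - 7.
All 4 nonzero coefficients of this polynomial in u are negative; hence for u > 0 the value is a sum of negative terms (the constant -7 among them).
Therefore f(x) < 0 throughout (1, 3), and f has no zero there.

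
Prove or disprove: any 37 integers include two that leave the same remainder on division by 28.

There are exactly 28 possible remainders on division by 28.
With 37 integers and only 28 classes, the pigeonhole principle forces two of them, say a and b, into the same class.
That is, a and b leave the same remainder on division by 28, as claimed.

True.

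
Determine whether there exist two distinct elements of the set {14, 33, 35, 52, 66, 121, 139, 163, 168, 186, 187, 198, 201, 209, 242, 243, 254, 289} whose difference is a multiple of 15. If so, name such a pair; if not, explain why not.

The pair (14, 209) works.

14 mod 15 = 14 and 209 mod 15 = 14, so 209 − 14 = 195 = 13·15.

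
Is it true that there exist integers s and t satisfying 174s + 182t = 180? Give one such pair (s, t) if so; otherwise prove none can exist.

s = 23, t = -21

gcd(174, 182) = 2, and 2 divides 180, so integer solutions exist.
Dividing through by 2 reduces the equation to 87s + 91t = 90.
Dividing repeatedly: 91 = 1·87 + 4, 87 = 21·4 + 3, 4 = 1·3 + 1, 3 = 3·1 + 0.
Back-substituting, 1 = 4 − 1·3 = 4 − (87 − 21·4) = −87 + 22·4 = −87 + 22·(91 − 1·87) = 22·91 − 23·87; that is, 87·(-23) + 91·22 = 1.
Times 90: 87·(-2070) + 91·1980 = 90, so (-2070, 1980) solves it.
Shifting by a multiple of (91, −87) keeps it a solution: s = -2070 + 23·91 = 23, t = 1980 − 23·87 = -21.
Indeed 174·23 + 182·(-21) = 4002 − 3822 = 180.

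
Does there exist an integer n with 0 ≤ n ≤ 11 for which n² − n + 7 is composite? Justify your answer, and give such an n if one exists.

At n = 2: 2² − 2 + 7 = 9 = 3·3, which is composite.

n = 2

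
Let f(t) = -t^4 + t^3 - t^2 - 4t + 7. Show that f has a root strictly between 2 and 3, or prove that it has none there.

The endpoint values f(2) = -13 and f(3) = -68 are both negative. Claim: f(t) < 0 for every t in (2, 3).
Substitute t = 2 + u, where 0 < u < 1 on the interval. Expanding, f(2 + u) = -u^4 - 7u^3 - 19u^2 - 28u - 13.
All 5 nonzero coefficients of this polynomial in u are negative; hence for u > 0 the value is a sum of negative terms (the constant -13 among them).
So f is strictly negative on (2, 3); no root exists in the interval.

No.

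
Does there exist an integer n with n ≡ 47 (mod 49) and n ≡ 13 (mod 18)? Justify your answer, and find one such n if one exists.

n = 733

Since 49 and 18 share no common factor, CRT says the pair of congruences has a solution (unique mod 882).
Write n = 47 + 49t and require 47 + 49t ≡ 13 (mod 18), i.e. 49t ≡ 2 (mod 18).
49 ≡ 13 (mod 18), so this reads 13t ≡ 2 (mod 18). Since 13·7 = 91 = 5·18 + 1, the inverse of 13 mod 18 is 7.
Multiplying by 7: t ≡ 7·2 = 14 (mod 18).
Taking t = 14 gives n = 47 + 49·14 = 733.
Verify: 733 = 14·49 + 47 and 733 = 40·18 + 13. ✓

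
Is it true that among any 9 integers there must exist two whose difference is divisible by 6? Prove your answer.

Each integer lies in one of the 6 residue classes modulo 6.
Since 9 > 6, two of the 9 integers must share a residue class by the pigeonhole principle; call them a and b.
Equal remainders mean a − b ≡ 0 (mod 6), so 6 divides their difference.

Yes, this is always true.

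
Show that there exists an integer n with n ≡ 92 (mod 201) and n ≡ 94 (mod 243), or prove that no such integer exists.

There is no such integer.

gcd(201, 243) = 3. If n ≡ 92 (mod 201) and n ≡ 94 (mod 243), then n ≡ 92 (mod 3) and n ≡ 94 (mod 3).
But 92 mod 3 = 2 while 94 mod 3 = 1, a contradiction.
Therefore no such n exists.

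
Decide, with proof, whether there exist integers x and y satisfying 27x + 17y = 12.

27 and 17 are coprime, so 27x + 17y ranges over all of ℤ.
Run the Euclidean algorithm on 27 and 17: 27 = 1·17 + 10, 17 = 1·10 + 7, 10 = 1·7 + 3, 7 = 2·3 + 1, 3 = 3·1 + 0.
Working back up the chain: 1 = 7 − 2·3 = 7 − 2·(10 − 1·7) = −2·10 + 3·7 = −2·10 + 3·(17 − 1·10) = 3·17 − 5·10 = 3·17 − 5·(27 − 1·17) = −5·27 + 8·17. So 27·(-5) + 17·8 = 1.
Multiplying through by 12: x = (-5)·12 = -60, y = 8·12 = 96 is a solution.
Shifting by a multiple of (17, −27) keeps it a solution: x = -60 + 4·17 = 8, y = 96 − 4·27 = -12.
Indeed 27·8 + 17·(-12) = 216 − 204 = 12.

x = 8, y = -12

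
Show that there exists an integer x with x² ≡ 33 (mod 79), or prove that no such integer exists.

No, no such integer exists.

Apply Euler's criterion with the prime 79: 33 is a quadratic residue iff 33^39 ≡ 1 (mod 79), and a non-residue iff it is ≡ −1.
Repeated squaring mod 79: 33^2 = 1089 ≡ 62; 33^4 ≡ 62² = 3844 ≡ 52; 33^8 ≡ 52² = 2704 ≡ 18; 33^16 ≡ 18² = 324 ≡ 8; 33^32 ≡ 8² = 64 ≡ 64.
Since 39 = 32 + 4 + 2 + 1, 33^39 ≡ 64 · 52 · 62 · 33; multiplying out mod 79: 64·52 = 3328 ≡ 10, then 10·62 = 620 ≡ 67, then 67·33 = 2211 ≡ 78. Thus 33^39 ≡ 78 ≡ −1 (mod 79).
By Euler's criterion 33 is a quadratic non-residue mod 79: no x satisfies x² ≡ 33 (mod 79).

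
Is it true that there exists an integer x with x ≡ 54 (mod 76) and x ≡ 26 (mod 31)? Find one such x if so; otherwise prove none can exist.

x = 2258

gcd(76, 31) = 1, so the Chinese Remainder Theorem guarantees exactly one residue class mod 2356 satisfying both.
Any solution of the first congruence is x = 54 + 76t; substituting into the second, 76t ≡ 26 − 54 ≡ 3 (mod 31).
76 ≡ 14 (mod 31), so this reads 14t ≡ 3 (mod 31). Since 14·20 = 280 = 9·31 + 1, the inverse of 14 mod 31 is 20.
Multiplying by 20: t ≡ 20·3 = 60 ≡ 29 (mod 31).
Taking t = 29 gives x = 54 + 76·29 = 2258.
Verify: 2258 = 29·76 + 54 and 2258 = 72·31 + 26. ✓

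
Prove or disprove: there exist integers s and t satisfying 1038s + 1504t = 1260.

Every value of 1038s + 1504t is a multiple of gcd(1038, 1504) = 2; since 2 ∣ 1260, solutions exist.
Dividing through by 2 reduces the equation to 519s + 752t = 630.
Dividing repeatedly: 752 = 1·519 + 233, 519 = 2·233 + 53, 233 = 4·53 + 21, 53 = 2·21 + 11, 21 = 1·11 + 10, 11 = 1·10 + 1, 10 = 10·1 + 0.
Unwinding: 1 = 11 − 1·10 = 11 − (21 − 1·11) = −21 + 2·11 = −21 + 2·(53 − 2·21) = 2·53 − 5·21 = 2·53 − 5·(233 − 4·53) = −5·233 + 22·53 = −5·233 + 22·(519 − 2·233) = 22·519 − 49·233 = 22·519 − 49·(752 − 1·519) = −49·752 + 71·519, i.e. 519·71 + 752·(-49) = 1.
Times 630: 519·44730 + 752·(-30870) = 630, so (44730, -30870) solves it.
Subtracting 59·752 from s and adding 59·519 to t gives the tidier solution (362, -249).
Indeed 1038·362 + 1504·(-249) = 375756 − 374496 = 1260.

s = 362, t = -249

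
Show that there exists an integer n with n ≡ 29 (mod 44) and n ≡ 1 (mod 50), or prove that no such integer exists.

n = 601

Here gcd(44, 50) = 2, and both 29 and 1 leave remainder 1 mod 2, so the system is consistent.
Put n = 29 + 44t, so we need 44t ≡ 22 (mod 50), equivalently (divide by 2) 22t ≡ 11 (mod 25).
Invert 22 mod 25 by the Euclidean algorithm: 25 = 1·22 + 3, 22 = 7·3 + 1, 3 = 3·1 + 0; back-substituting, 1 = 22 − 7·3 = 22 − 7·(25 − 1·22) = −7·25 + 8·22. Hence 22·8 ≡ 1, so 22⁻¹ ≡ 8 (mod 25).
Therefore t ≡ 8·11 = 88 ≡ 13 (mod 25).
Then n = 29 + 44·13 = 601.
Indeed 601 ≡ 29 (mod 44) and 601 ≡ 1 (mod 50).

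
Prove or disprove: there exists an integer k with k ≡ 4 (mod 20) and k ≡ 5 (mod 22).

No such integer exists.

Both moduli are multiples of 2 = gcd(20, 22), so any solution would satisfy k ≡ 4 and k ≡ 5 modulo 2 simultaneously.
However 4 ≡ 0 and 5 ≡ 1 (mod 2), and 0 ≠ 1.
Hence the system has no solution.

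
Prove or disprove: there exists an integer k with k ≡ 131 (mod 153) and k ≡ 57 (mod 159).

Reduce both congruences modulo 3, which divides 153 and 159: they say k ≡ 131 (mod 3) and k ≡ 57 (mod 3).
However 131 ≡ 2 and 57 ≡ 0 (mod 3), and 2 ≠ 0.
Hence the system has no solution.

No such integer exists.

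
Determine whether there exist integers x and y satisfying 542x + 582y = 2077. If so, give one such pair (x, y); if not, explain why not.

No such integers exist.

Both 542 and 582 are divisible by gcd(542, 582) = 2, hence so is any combination 542x + 582y.
However 2077 leaves remainder 1 on division by 2.
Therefore 542x + 582y = 2077 has no solution in integers.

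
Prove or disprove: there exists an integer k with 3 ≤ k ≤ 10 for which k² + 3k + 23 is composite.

k = 6

At k = 6: 6² + 3·6 + 23 = 77 = 7·11, which is composite.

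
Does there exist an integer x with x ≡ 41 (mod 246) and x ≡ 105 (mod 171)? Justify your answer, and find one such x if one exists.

Reduce both congruences modulo 3, which divides 246 and 171: they say x ≡ 41 (mod 3) and x ≡ 105 (mod 3).
These are incompatible: 41 − 105 = -64 is not divisible by 3.
So no integer satisfies both congruences.

There is no such integer.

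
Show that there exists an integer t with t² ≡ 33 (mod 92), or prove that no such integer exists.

The prime 23 divides 92, so t² ≡ 33 (mod 92) would force t² ≡ 33 ≡ 10 (mod 23).
23 is prime, so by Euler's criterion 10 is a square mod 23 iff 10^((23−1)/2) = 10^11 ≡ 1 (mod 23).
Squaring successively (mod 23): 10^2 = 100 ≡ 8; 10^4 ≡ 8² = 64 ≡ 18; 10^8 ≡ 18² = 324 ≡ 2.
Since 11 = 8 + 2 + 1, 10^11 ≡ 2 · 8 · 10; multiplying out mod 23: 2·8 = 16 ≡ 16, then 16·10 = 160 ≡ 22. Thus 10^11 ≡ 22 ≡ −1 (mod 23).
The value −1 means 10 is a non-residue modulo 23, so t² ≡ 10 (mod 23) is impossible.
So 10 is not a square mod 23, and hence 33 is not a square mod 92.

No, no such integer exists.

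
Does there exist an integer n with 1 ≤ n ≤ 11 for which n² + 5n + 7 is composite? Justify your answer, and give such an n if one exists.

At n = 5: 5² + 5·5 + 7 = 57 = 3·19, which is composite.

n = 5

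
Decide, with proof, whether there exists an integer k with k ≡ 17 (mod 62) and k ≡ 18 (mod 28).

gcd(62, 28) = 2. If k ≡ 17 (mod 62) and k ≡ 18 (mod 28), then k ≡ 17 (mod 2) and k ≡ 18 (mod 2).
These are incompatible: 17 − 18 = -1 is not divisible by 2.
Therefore no such k exists.

There is no such integer.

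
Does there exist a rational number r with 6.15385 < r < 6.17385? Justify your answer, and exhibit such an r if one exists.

Multiplying by 6: 6·6.15385 = 36.92310 and 6·6.17385 = 37.04310, so the integer 37 lies strictly between them.
Hence 37/6 is a rational number with 6.15385 < 37/6 < 6.17385.

r = 37/6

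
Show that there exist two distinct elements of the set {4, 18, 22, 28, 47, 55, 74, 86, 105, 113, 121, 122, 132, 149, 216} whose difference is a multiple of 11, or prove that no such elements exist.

Both 18 and 216 leave remainder 7 on division by 11; their difference 198 = 18·11 is a multiple of 11.

18 and 216 are such a pair.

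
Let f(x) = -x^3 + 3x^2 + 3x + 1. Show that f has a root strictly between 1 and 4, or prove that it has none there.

Such a root exists.

f(1) = 6 and f(4) = -3, which have opposite signs.
f is continuous everywhere (it is a polynomial), in particular on [1, 4].
By the Intermediate Value Theorem, f takes the value 0 somewhere in the open interval.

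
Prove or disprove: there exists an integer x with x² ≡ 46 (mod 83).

Apply Euler's criterion with the prime 83: 46 is a quadratic residue iff 46^41 ≡ 1 (mod 83), and a non-residue iff it is ≡ −1.
Squaring successively (mod 83): 46^2 = 2116 ≡ 41; 46^4 ≡ 41² = 1681 ≡ 21; 46^8 ≡ 21² = 441 ≡ 26; 46^16 ≡ 26² = 676 ≡ 12; 46^32 ≡ 12² = 144 ≡ 61.
Since 41 = 32 + 8 + 1, 46^41 ≡ 61 · 26 · 46; multiplying out mod 83: 61·26 = 1586 ≡ 9, then 9·46 = 414 ≡ 82. Thus 46^41 ≡ 82 ≡ −1 (mod 83).
The value −1 means 46 is a non-residue modulo 83, so x² ≡ 46 (mod 83) is impossible.

There is no such integer.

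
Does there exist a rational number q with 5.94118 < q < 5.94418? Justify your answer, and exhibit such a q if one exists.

Scale by 35: the interval becomes (207.94130, 208.04630), which contains the integer 208.
So q = 208/35 works: it is a ratio of integers, and dividing 35·5.94118 < 208 < 35·5.94418 through by 35 gives 5.94118 < 208/35 < 5.94418.

q = 208/35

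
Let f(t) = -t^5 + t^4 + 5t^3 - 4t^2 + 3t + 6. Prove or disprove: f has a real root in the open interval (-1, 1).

Such a root exists.

f(-1) = -4 and f(1) = 10, which have opposite signs.
Since f is a polynomial it is continuous on [-1, 1].
By the Intermediate Value Theorem f must vanish at some point of (-1, 1).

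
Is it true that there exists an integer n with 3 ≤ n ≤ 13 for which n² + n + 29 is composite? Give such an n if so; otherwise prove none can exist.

n = 12

At n = 12: 12² + 12 + 29 = 185 = 5·37, which is composite.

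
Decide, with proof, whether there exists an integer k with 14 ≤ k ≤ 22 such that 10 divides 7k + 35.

At k = 14 the value 133 is not a multiple of 10. Try k = 15: 7·15 + 35 = 140 = 14·10, which is divisible by 10.

k = 15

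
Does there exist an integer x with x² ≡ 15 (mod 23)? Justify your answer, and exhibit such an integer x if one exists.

No such integer exists.

Apply Euler's criterion with the prime 23: 15 is a quadratic residue iff 15^11 ≡ 1 (mod 23), and a non-residue iff it is ≡ −1.
Repeated squaring mod 23: 15^2 = 225 ≡ 18; 15^4 ≡ 18² = 324 ≡ 2; 15^8 ≡ 2² = 4 ≡ 4.
Since 11 = 8 + 2 + 1, 15^11 ≡ 4 · 18 · 15; multiplying out mod 23: 4·18 = 72 ≡ 3, then 3·15 = 45 ≡ 22. Thus 15^11 ≡ 22 ≡ −1 (mod 23).
By Euler's criterion 15 is a quadratic non-residue mod 23: no x satisfies x² ≡ 15 (mod 23).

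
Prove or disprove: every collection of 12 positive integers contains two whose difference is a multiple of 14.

Try 12 consecutive integers, 47, 48, …, 58. Their remainders mod 14 are 5, 6, 7, 8, 9, 10, 11, 12, 13, 0, 1, 2 — pairwise different, as any 12 ≤ 14 consecutive integers have distinct residues.
Any two of them differ by at most 11 < 14 and by at least 1, so no difference is a multiple of 14.

No; for instance {47, 48, 49, 50, 51, 52, 53, 54, 55, 56, 57, 58} is a counterexample.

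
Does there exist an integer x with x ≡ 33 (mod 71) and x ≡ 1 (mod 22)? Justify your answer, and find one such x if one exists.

x = 1453

Since 71 and 22 share no common factor, CRT says the pair of congruences has a solution (unique mod 1562).
Any solution of the first congruence is x = 33 + 71t; substituting into the second, 71t ≡ 1 − 33 ≡ 12 (mod 22).
71 ≡ 5 (mod 22), so this reads 5t ≡ 12 (mod 22). Note 5·9 = 45 ≡ 1 (mod 22) (as 45 − 1 = 2·22), so 5⁻¹ ≡ 9.
Multiplying by 9: t ≡ 9·12 = 108 ≡ 20 (mod 22).
Taking t = 20 gives x = 33 + 71·20 = 1453.
Verify: 1453 = 20·71 + 33 and 1453 = 66·22 + 1. ✓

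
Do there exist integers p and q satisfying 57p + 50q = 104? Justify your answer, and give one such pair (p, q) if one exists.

57 and 50 are coprime, so 57p + 50q ranges over all of ℤ.
Run the Euclidean algorithm on 57 and 50: 57 = 1·50 + 7, 50 = 7·7 + 1, 7 = 7·1 + 0.
Back-substituting, 1 = 50 − 7·7 = 50 − 7·(57 − 1·50) = −7·57 + 8·50; that is, 57·(-7) + 50·8 = 1.
Times 104: 57·(-728) + 50·832 = 104, so (-728, 832) solves it.
Adding 15·50 to p and subtracting 15·57 from q gives the tidier solution (22, -23).
Check: 57·22 + 50·(-23) = 1254 − 1150 = 104. ✓

p = 22, q = -23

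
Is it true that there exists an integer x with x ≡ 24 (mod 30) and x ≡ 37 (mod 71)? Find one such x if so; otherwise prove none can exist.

gcd(30, 71) = 1, so the Chinese Remainder Theorem guarantees exactly one residue class mod 2130 satisfying both.
Write x = 24 + 30t and require 24 + 30t ≡ 37 (mod 71), i.e. 30t ≡ 13 (mod 71).
To invert 30 modulo 71: 71 = 2·30 + 11, 30 = 2·11 + 8, 11 = 1·8 + 3, 8 = 2·3 + 2, 3 = 1·2 + 1, 2 = 2·1 + 0, and unwinding, 1 = 3 − 1·2 = 3 − (8 − 2·3) = −8 + 3·3 = −8 + 3·(11 − 1·8) = 3·11 − 4·8 = 3·11 − 4·(30 − 2·11) = −4·30 + 11·11 = −4·30 + 11·(71 − 2·30) = 11·71 − 26·30. Thus 30⁻¹ ≡ -26 ≡ 45 (mod 71).
Multiplying by 45: t ≡ 45·13 = 585 ≡ 17 (mod 71).
Taking t = 17 gives x = 24 + 30·17 = 534.
Indeed 534 ≡ 24 (mod 30) and 534 ≡ 37 (mod 71).

x = 534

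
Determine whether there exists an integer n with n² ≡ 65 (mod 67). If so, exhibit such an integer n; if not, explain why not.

Take n = 20. Then 20² = 400 = 5·67 + 65, so 20² ≡ 65 (mod 67).

n = 20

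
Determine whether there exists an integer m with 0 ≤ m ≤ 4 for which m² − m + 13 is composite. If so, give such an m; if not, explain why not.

m = 4

At m = 4: 4² − 4 + 13 = 25 = 5·5, which is composite.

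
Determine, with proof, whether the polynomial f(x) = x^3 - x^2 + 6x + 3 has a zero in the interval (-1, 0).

f(-1) = -5 and f(0) = 3, which have opposite signs.
Since f is a polynomial it is continuous on [-1, 0].
By the Intermediate Value Theorem f must vanish at some point of (-1, 0).

Yes, f has a root in the interval.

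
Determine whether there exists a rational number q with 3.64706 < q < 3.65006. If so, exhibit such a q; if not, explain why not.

q = 73/20

Look for a denominator N such that an integer falls strictly between N·3.64706 and N·3.65006. N = 20 works: 20·3.64706 = 72.94120 < 73 < 73.00120 = 20·3.65006.
So q = 73/20 works: it is a ratio of integers, and dividing 20·3.64706 < 73 < 20·3.65006 through by 20 gives 3.64706 < 73/20 < 3.65006.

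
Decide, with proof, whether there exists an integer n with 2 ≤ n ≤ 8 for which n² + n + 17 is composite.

There is no such integer n in that range.

The values for n = 2, 3, …, 8 are 23, 29, 37, 47, 59, 73, 89, and each of these is prime.
So no value in the range makes the expression composite.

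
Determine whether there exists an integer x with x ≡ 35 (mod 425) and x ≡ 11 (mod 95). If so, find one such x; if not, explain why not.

No, no such integer exists.

gcd(425, 95) = 5. If x ≡ 35 (mod 425) and x ≡ 11 (mod 95), then x ≡ 35 (mod 5) and x ≡ 11 (mod 5).
These are incompatible: 35 − 11 = 24 is not divisible by 5.
Therefore no such x exists.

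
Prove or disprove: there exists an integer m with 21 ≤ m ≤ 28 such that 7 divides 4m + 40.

m = 25

Try m = 25: 4·25 + 40 = 140 = 20·7, which is divisible by 7.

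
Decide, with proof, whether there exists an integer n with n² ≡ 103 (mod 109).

No such integer exists.

109 is prime, so by Euler's criterion 103 is a square mod 109 iff 103^((109−1)/2) = 103^54 ≡ 1 (mod 109).
Squaring successively (mod 109): 103^2 = 10609 ≡ 36; 103^4 ≡ 36² = 1296 ≡ 97; 103^8 ≡ 97² = 9409 ≡ 35; 103^16 ≡ 35² = 1225 ≡ 26; 103^32 ≡ 26² = 676 ≡ 22.
Since 54 = 32 + 16 + 4 + 2, 103^54 ≡ 22 · 26 · 97 · 36; multiplying out mod 109: 22·26 = 572 ≡ 27, then 27·97 = 2619 ≡ 3, then 3·36 = 108 ≡ 108. Thus 103^54 ≡ 108 ≡ −1 (mod 109).
By Euler's criterion 103 is a quadratic non-residue mod 109: no n satisfies n² ≡ 103 (mod 109).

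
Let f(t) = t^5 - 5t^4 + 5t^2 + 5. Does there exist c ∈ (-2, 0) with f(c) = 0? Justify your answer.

f(-2) = -87 and f(0) = 5, which have opposite signs.
f is continuous everywhere (it is a polynomial), in particular on [-2, 0].
The Intermediate Value Theorem then guarantees some c ∈ (-2, 0) with f(c) = 0.

Yes, such a c exists.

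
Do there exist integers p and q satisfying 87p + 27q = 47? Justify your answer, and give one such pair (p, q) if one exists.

Both 87 and 27 are divisible by gcd(87, 27) = 3, hence so is any combination 87p + 27q.
However 47 leaves remainder 2 on division by 3.
Hence no integers p, q satisfy the equation.

No, no such integers exist.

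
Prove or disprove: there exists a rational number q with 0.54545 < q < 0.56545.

Look for a denominator N such that an integer falls strictly between N·0.54545 and N·0.56545. N = 9 works: 9·0.54545 = 4.90905 < 5 < 5.08905 = 9·0.56545.
So q = 5/9 works: it is a ratio of integers, and dividing 9·0.54545 < 5 < 9·0.56545 through by 9 gives 0.54545 < 5/9 < 0.56545.

q = 5/9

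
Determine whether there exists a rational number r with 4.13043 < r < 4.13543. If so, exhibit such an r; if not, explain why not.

r = 62/15

Multiplying by 15: 15·4.13043 = 61.95645 and 15·4.13543 = 62.03145, so the integer 62 lies strictly between them.
Dividing back, 4.13043 < 62/15 < 4.13543, and 62/15 is rational.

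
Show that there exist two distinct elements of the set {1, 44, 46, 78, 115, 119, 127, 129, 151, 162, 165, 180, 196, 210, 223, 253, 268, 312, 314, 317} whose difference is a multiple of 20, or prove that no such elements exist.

No, no such pair exists.

Residues mod 20: 1↦1, 44↦4, 46↦6, 78↦18, 115↦15, 119↦19, 127↦7, 129↦9, 151↦11, 162↦2, 165↦5, 180↦0, 196↦16, 210↦10, 223↦3, 253↦13, 268↦8, 312↦12, 314↦14, 317↦17.
No residue repeats among the 20 elements, so no pair has difference ≡ 0 (mod 20).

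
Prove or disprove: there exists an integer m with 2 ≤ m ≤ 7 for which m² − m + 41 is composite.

The values for m = 2, 3, …, 7 are 43, 47, 53, 61, 71, 83, and each of these is prime.
So no value in the range makes the expression composite.

There is no such integer m in that range.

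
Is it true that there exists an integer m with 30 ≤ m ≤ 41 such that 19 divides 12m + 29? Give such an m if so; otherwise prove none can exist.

m = 34

At m = 34 we get 12·34 + 29 = 437, and 437 = 19·23.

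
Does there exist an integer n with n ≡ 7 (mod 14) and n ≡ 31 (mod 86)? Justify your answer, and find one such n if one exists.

gcd(14, 86) = 2. A simultaneous solution exists iff 7 ≡ 31 (mod 2); here 7 mod 2 = 1 = 31 mod 2, so it does.
Put n = 7 + 14t, so we need 14t ≡ 24 (mod 86), equivalently (divide by 2) 7t ≡ 12 (mod 43).
Invert 7 mod 43 by the Euclidean algorithm: 43 = 6·7 + 1, 7 = 7·1 + 0; back-substituting, 1 = 43 − 6·7. Hence 7·(-6) ≡ 1, so 7⁻¹ ≡ -6 ≡ 37 (mod 43).
Therefore t ≡ 37·12 = 444 ≡ 14 (mod 43).
Then n = 7 + 14·14 = 203.
Verify: 203 = 14·14 + 7 and 203 = 2·86 + 31. ✓

n = 203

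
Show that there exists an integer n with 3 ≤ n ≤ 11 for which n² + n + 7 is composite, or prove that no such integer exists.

n = 4

At n = 4: 4² + 4 + 7 = 27 = 3·9, which is composite.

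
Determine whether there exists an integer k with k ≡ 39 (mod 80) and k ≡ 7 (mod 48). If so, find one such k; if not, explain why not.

k = 199

Here gcd(80, 48) = 16, and both 39 and 7 leave remainder 7 mod 16, so the system is consistent.
List candidates k ≡ 39 (mod 80): 39, 119, 199. Modulo 48 these are 39, 23, 7; 199 gives 7 as required.
Check: 199 mod 80 = 39, 199 mod 48 = 7. ✓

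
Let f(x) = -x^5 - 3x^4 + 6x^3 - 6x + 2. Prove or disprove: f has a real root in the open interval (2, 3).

The endpoint values f(2) = -42 and f(3) = -340 are both negative. Claim: f(x) < 0 for every x in (2, 3).
Shift to the endpoint 2: with x = 2 + u (0 < u < 1), one computes f(2 + u) = -u^5 - 13u^4 - 58u^3 - 116u^2 - 110u - 42.
All 6 nonzero coefficients of this polynomial in u are negative; hence for u > 0 the value is a sum of negative terms (the constant -42 among them).
So f is strictly negative on (2, 3); no root exists in the interval.

No such root exists.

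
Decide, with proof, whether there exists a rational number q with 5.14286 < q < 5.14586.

Look for a denominator N such that an integer falls strictly between N·5.14286 and N·5.14586. N = 48 works: 48·5.14286 = 246.85728 < 247 < 247.00128 = 48·5.14586.
So q = 247/48 works: it is a ratio of integers, and dividing 48·5.14286 < 247 < 48·5.14586 through by 48 gives 5.14286 < 247/48 < 5.14586.

q = 247/48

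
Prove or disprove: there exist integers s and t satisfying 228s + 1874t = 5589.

There are no such integers.

gcd(228, 1874) = 2, so every integer of the form 228s + 1874t is a multiple of 2.
But 5589 is not a multiple of 2 (it leaves remainder 1).
Therefore 228s + 1874t = 5589 has no solution in integers.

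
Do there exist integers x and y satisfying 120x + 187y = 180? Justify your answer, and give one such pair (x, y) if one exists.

x = 95, y = -60

Since gcd(120, 187) = 1, every integer is an integer combination of 120 and 187.
Run the Euclidean algorithm on 187 and 120: 187 = 1·120 + 67, 120 = 1·67 + 53, 67 = 1·53 + 14, 53 = 3·14 + 11, 14 = 1·11 + 3, 11 = 3·3 + 2, 3 = 1·2 + 1, 2 = 2·1 + 0.
Working back up the chain: 1 = 3 − 1·2 = 3 − (11 − 3·3) = −11 + 4·3 = −11 + 4·(14 − 1·11) = 4·14 − 5·11 = 4·14 − 5·(53 − 3·14) = −5·53 + 19·14 = −5·53 + 19·(67 − 1·53) = 19·67 − 24·53 = 19·67 − 24·(120 − 1·67) = −24·120 + 43·67 = −24·120 + 43·(187 − 1·120) = 43·187 − 67·120. So 120·(-67) + 187·43 = 1.
Scaling by 180 gives the particular solution (x, y) = (-12060, 7740).
The general solution is x = -12060 + 187k, y = 7740 − 120k; taking k = 65 gives the smaller pair x = 95, y = -60.
Indeed 120·95 + 187·(-60) = 11400 − 11220 = 180.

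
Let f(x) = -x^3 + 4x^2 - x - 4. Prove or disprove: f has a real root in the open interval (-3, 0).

Such a root exists.

f(-3) = 62 and f(0) = -4, which have opposite signs.
f is continuous everywhere (it is a polynomial), in particular on [-3, 0].
By the Intermediate Value Theorem f must vanish at some point of (-3, 0).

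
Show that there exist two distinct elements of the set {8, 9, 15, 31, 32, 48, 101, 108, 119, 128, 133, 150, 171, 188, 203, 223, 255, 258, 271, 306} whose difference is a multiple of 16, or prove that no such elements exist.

15 mod 16 = 15 and 31 mod 16 = 15, so 31 − 15 = 16 = 1·16.

The pair (15, 31) works.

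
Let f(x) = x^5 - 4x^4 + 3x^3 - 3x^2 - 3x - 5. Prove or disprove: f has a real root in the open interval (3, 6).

Such a root exists.

f(3) = -41 and f(6) = 3109, which have opposite signs.
f is continuous everywhere (it is a polynomial), in particular on [3, 6].
By the Intermediate Value Theorem f must vanish at some point of (3, 6).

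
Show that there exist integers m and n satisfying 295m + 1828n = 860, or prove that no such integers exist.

m = 1676, n = -270

295 and 1828 are coprime, so 295m + 1828n ranges over all of ℤ.
Run the Euclidean algorithm on 1828 and 295: 1828 = 6·295 + 58, 295 = 5·58 + 5, 58 = 11·5 + 3, 5 = 1·3 + 2, 3 = 1·2 + 1, 2 = 2·1 + 0.
Working back up the chain: 1 = 3 − 1·2 = 3 − (5 − 1·3) = −5 + 2·3 = −5 + 2·(58 − 11·5) = 2·58 − 23·5 = 2·58 − 23·(295 − 5·58) = −23·295 + 117·58 = −23·295 + 117·(1828 − 6·295) = 117·1828 − 725·295. So 295·(-725) + 1828·117 = 1.
Multiplying through by 860: m = (-725)·860 = -623500, n = 117·860 = 100620 is a solution.
Adding 342·1828 to m and subtracting 342·295 from n gives the tidier solution (1676, -270).
Indeed 295·1676 + 1828·(-270) = 494420 − 493560 = 860.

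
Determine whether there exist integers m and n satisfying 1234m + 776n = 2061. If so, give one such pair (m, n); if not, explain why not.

No, no such integers exist.

Both 1234 and 776 are divisible by gcd(1234, 776) = 2, hence so is any combination 1234m + 776n.
However 2061 leaves remainder 1 on division by 2.
Hence no integers m, n satisfy the equation.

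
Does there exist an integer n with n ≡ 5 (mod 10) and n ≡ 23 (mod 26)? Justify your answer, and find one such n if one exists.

n = 75

Here gcd(10, 26) = 2, and both 5 and 23 leave remainder 1 mod 2, so the system is consistent.
Step through n = 5, 5 + 10, 5 + 2·10, …: the values 5, 15, 25, 35, 45, 55, 65, 75 reduce mod 26 to 5, 15, 25, 9, 19, 3, 13, 23. The value 75 hits 23.
Check: 75 mod 10 = 5, 75 mod 26 = 23. ✓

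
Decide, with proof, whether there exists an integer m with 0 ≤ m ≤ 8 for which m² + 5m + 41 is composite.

At m = 4: 4² + 5·4 + 41 = 77 = 7·11, which is composite.

m = 4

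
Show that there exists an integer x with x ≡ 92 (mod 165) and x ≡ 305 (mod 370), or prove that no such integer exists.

No such integer exists.

gcd(165, 370) = 5. If x ≡ 92 (mod 165) and x ≡ 305 (mod 370), then x ≡ 92 (mod 5) and x ≡ 305 (mod 5).
But 92 mod 5 = 2 while 305 mod 5 = 0, a contradiction.
So no integer satisfies both congruences.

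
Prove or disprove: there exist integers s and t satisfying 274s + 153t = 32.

s = 152, t = -272

274 and 153 are coprime, so 274s + 153t ranges over all of ℤ.
Run the Euclidean algorithm on 274 and 153: 274 = 1·153 + 121, 153 = 1·121 + 32, 121 = 3·32 + 25, 32 = 1·25 + 7, 25 = 3·7 + 4, 7 = 1·4 + 3, 4 = 1·3 + 1, 3 = 3·1 + 0.
Unwinding: 1 = 4 − 1·3 = 4 − (7 − 1·4) = −7 + 2·4 = −7 + 2·(25 − 3·7) = 2·25 − 7·7 = 2·25 − 7·(32 − 1·25) = −7·32 + 9·25 = −7·32 + 9·(121 − 3·32) = 9·121 − 34·32 = 9·121 − 34·(153 − 1·121) = −34·153 + 43·121 = −34·153 + 43·(274 − 1·153) = 43·274 − 77·153, i.e. 274·43 + 153·(-77) = 1.
Scaling by 32 gives the particular solution (s, t) = (1376, -2464).
The general solution is s = 1376 + 153k, t = -2464 − 274k; taking k = -8 gives the smaller pair s = 152, t = -272.
Check: 274·152 + 153·(-272) = 41648 − 41616 = 32. ✓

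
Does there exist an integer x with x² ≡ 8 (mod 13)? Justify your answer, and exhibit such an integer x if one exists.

Computing x² mod 13 for x = 0, 1, …, 6 (enough, by the symmetry x ↦ 13 − x) gives 0, 1, 4, 9, 3, 12, 10.
So the quadratic residues mod 13 are {0, 1, 3, 4, 9, 10, 12}, and 8 is not among them.
Hence no integer x has x² ≡ 8 (mod 13).

No, no such integer exists.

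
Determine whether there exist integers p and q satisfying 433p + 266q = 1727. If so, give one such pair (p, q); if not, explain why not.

p = 219, q = -350

Since gcd(433, 266) = 1, every integer is an integer combination of 433 and 266.
Euclidean algorithm: 433 = 1·266 + 167, 266 = 1·167 + 99, 167 = 1·99 + 68, 99 = 1·68 + 31, 68 = 2·31 + 6, 31 = 5·6 + 1, 6 = 6·1 + 0.
Back-substituting, 1 = 31 − 5·6 = 31 − 5·(68 − 2·31) = −5·68 + 11·31 = −5·68 + 11·(99 − 1·68) = 11·99 − 16·68 = 11·99 − 16·(167 − 1·99) = −16·167 + 27·99 = −16·167 + 27·(266 − 1·167) = 27·266 − 43·167 = 27·266 − 43·(433 − 1·266) = −43·433 + 70·266; that is, 433·(-43) + 266·70 = 1.
Multiplying through by 1727: p = (-43)·1727 = -74261, q = 70·1727 = 120890 is a solution.
Adding 280·266 to p and subtracting 280·433 from q gives the tidier solution (219, -350).
Check: 433·219 + 266·(-350) = 94827 − 93100 = 1727. ✓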